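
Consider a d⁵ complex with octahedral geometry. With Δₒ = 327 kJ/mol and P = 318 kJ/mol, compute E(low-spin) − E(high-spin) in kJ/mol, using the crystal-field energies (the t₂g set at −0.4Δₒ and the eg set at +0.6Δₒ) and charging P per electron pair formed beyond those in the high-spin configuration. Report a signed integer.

High-spin d⁵ fills as t₂g³ eg² with CFSE 3(−0.4) + 2(+0.6) = 0.0Δₒ = 0 kJ/mol.
For low-spin the configuration is t₂g⁵ eg⁰: orbital energy -2.0 × 327 = -654 kJ/mol, and 2 additional pairs relative to high-spin add 636 kJ/mol, giving -18 kJ/mol.
The difference is -18 − (0) = -18 kJ/mol, so low-spin lies lower.

-18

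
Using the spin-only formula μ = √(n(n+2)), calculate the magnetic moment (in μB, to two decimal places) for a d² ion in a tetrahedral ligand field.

2.83 μB

Tetrahedral splitting is small, so the complex is high-spin.
Configuration: e^2 t2^0 → 2 unpaired electrons.
μ(spin-only) = √[2(2+2)] = √8 ≈ 2.83 μB.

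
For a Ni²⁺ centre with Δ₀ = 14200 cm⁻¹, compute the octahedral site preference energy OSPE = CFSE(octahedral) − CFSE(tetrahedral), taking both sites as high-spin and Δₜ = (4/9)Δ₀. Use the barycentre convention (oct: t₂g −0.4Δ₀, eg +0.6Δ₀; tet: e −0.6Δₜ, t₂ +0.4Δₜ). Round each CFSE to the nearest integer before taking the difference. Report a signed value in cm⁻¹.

Group 10 minus oxidation state +2 gives a d⁸ configuration for Ni²⁺.
In an octahedral site d⁸ (HS) is t2g^6 e_g^2, giving CFSE(oct) = -1.2Δ₀ = -17040 cm⁻¹.
In a tetrahedral site the filling is e^4 t2^4: CFSE(tet) = -0.8Δₜ = -0.8 × (4/9)(14200) = -5049 cm⁻¹.
OSPE = -17040 − (-5049) = -11991 cm⁻¹.

-11991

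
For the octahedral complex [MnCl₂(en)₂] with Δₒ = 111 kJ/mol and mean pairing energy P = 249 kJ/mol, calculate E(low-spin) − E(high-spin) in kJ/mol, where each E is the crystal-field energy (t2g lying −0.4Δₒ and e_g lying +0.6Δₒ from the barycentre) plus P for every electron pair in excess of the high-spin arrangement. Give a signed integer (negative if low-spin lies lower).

276

Ligand charges: 2×(-1) from Cl⁻ and 2×(+0) from en sum to -2; with overall charge +0, Mn is +2.
Group 7 minus oxidation state +2 gives a d⁵ configuration for Mn²⁺.
High-spin: t2g^3 e_g^2, CFSE = 0.0Δₒ = 0 kJ/mol.
Low-spin t2g^5 e_g^0 gives -2.0Δₒ = -222 kJ/mol, but forming 2 extra pairs costs 2P = 498 kJ/mol, so E(LS) = -222 + 498 = 276 kJ/mol.
E(LS) − E(HS) = 276 − (0) = 276 kJ/mol.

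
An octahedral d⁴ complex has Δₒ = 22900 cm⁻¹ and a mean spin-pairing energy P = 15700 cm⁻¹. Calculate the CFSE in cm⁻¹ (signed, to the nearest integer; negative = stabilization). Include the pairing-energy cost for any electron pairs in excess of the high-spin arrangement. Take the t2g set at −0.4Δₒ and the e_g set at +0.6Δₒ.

Δₒ > P, so pairing is preferred: the ground state is low-spin.
Configuration: t2g^4 e_g^0.
Orbital CFSE = -1.6Δₒ = -1.6 × 22900 = -36640 cm⁻¹.
Excess pairs vs high-spin: 1 − 0 = 1; pairing cost = +15700 cm⁻¹.
Net CFSE = -36640 + 15700 = -20940 cm⁻¹.

-20940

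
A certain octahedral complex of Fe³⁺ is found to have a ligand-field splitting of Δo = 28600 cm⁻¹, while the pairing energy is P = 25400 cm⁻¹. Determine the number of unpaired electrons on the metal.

Fe sits in group 8; removing 3 electrons leaves Fe³⁺ with 8 − 3 = 5 d electrons.
Here Δo > P (28600 > 25400), so the low-spin state is favoured.
Configuration: t₂g⁵ eg⁰.
Unpaired electrons: 1.

1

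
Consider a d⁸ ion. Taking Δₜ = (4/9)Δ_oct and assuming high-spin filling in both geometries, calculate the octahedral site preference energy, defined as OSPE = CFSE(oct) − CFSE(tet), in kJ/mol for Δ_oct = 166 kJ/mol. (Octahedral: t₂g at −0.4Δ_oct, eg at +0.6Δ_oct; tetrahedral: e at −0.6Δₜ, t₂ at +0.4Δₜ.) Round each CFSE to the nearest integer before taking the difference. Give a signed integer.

Octahedral (high-spin): t₂g⁶ eg², CFSE = 6(−0.4) + 2(+0.6) = -1.2Δ_oct = -1.2 × 166 = -199 kJ/mol.
Tetrahedral e⁴ t₂⁴ gives -0.8Δₜ = -0.8 × (4/9) × 166 = -59 kJ/mol.
Subtracting, OSPE = -199 − (-59) = -140 kJ/mol.

-140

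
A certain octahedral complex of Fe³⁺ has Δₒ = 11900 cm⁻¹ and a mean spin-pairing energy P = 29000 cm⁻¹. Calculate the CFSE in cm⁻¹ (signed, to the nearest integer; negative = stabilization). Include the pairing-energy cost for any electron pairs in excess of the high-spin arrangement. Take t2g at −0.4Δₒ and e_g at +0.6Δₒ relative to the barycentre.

Fe sits in group 8; removing 3 electrons leaves Fe³⁺ with 8 − 3 = 5 d electrons.
Here Δₒ < P (11900 < 29000), so the high-spin state is favoured.
Configuration: t2g^3 e_g^2.
Orbital CFSE = 0.0Δₒ = 0.0 × 11900 = 0 cm⁻¹.
High-spin has no excess pairs, so no pairing correction applies.

0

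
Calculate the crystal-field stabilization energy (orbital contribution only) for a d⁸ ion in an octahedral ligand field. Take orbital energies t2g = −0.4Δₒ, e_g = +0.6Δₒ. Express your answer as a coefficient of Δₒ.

Configuration: t2g^6 e_g^2.
CFSE = 6(-0.4Δₒ) + 2(0.6Δₒ) = -2.4Δₒ + 1.2Δₒ = -1.2Δₒ.

-1.2 Δₒ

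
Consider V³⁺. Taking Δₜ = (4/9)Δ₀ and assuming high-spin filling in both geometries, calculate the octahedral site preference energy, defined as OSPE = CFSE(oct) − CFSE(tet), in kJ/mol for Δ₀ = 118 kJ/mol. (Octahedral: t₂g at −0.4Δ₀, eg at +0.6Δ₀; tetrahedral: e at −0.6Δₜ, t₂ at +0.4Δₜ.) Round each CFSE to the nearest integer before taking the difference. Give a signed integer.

-31

V sits in group 5; removing 3 electrons leaves V³⁺ with 5 − 3 = 2 d electrons.
Octahedral (high-spin): t₂g² eg⁰, CFSE = 2(−0.4) + 0(+0.6) = -0.8Δ₀ = -0.8 × 118 = -94 kJ/mol.
Tetrahedral: e² t₂⁰, CFSE = 2(−0.6) + 0(+0.4) = -1.2Δₜ = -1.2 × (4/9) × 118 = -63 kJ/mol.
OSPE = -94 − (-63) = -31 kJ/mol.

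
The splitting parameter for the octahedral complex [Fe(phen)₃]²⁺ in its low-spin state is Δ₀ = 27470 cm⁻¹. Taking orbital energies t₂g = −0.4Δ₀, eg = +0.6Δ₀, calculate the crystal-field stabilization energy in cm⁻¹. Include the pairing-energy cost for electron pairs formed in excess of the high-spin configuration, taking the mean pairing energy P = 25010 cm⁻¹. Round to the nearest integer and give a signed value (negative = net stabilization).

phen is neutral, so the +2 overall charge sits on Fe: oxidation state +2.
Fe²⁺: group 8, so d-count = 8 − 2 = 6.
Configuration: t₂g⁶ eg⁰.
CFSE(orbital) = 6×(-0.4Δ₀) + 0×(0.6Δ₀) = -2.4Δ₀; with Δ₀ = 27470 cm⁻¹ that is -65928 cm⁻¹.
High-spin d⁶ would be t₂g⁴ eg² with 1 pair; low-spin has 3, so 2 excess pairs cost +2P = +50020 cm⁻¹.
Combining: -65928 + 50020 = -15908 cm⁻¹.

-15908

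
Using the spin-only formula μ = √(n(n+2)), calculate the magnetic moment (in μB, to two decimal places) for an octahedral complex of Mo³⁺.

Group 6 minus oxidation state +3 gives a d³ configuration for Mo³⁺.
For octahedral d³ the high- and low-spin configurations coincide.
Configuration: t₂g³ eg⁰ → 3 unpaired electrons.
μ(spin-only) = √[3(3+2)] = √15 ≈ 3.87 μB.

3.87 μB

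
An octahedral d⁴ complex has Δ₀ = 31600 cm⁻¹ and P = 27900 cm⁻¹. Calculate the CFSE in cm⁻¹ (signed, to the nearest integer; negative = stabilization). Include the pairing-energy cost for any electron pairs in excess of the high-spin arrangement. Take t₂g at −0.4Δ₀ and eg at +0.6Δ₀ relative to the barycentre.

With Δ₀ > P the complex is low-spin.
Filling d⁴ accordingly: t₂g⁴ eg⁰.
Orbital CFSE = -1.6Δ₀ = -1.6 × 31600 = -50560 cm⁻¹.
Excess pairs vs high-spin: 1 − 0 = 1; pairing cost = +27900 cm⁻¹.
Net CFSE = -50560 + 27900 = -22660 cm⁻¹.

-22660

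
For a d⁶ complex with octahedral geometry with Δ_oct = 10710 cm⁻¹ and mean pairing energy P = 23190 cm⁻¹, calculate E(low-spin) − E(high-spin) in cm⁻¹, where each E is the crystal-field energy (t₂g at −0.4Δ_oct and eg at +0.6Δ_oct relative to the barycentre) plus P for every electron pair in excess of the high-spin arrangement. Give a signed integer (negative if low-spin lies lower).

24960

In the high-spin limit (t₂g⁴ eg²) the orbital term is -0.4Δ_oct = -4284 cm⁻¹, with no excess pairing.
Low-spin: t₂g⁶ eg⁰, orbital CFSE = -2.4Δ_oct = -25704 cm⁻¹; plus 2 excess pairs × P = +46380 cm⁻¹; total 20676 cm⁻¹.
Thus E(LS) − E(HS) = 24960 cm⁻¹.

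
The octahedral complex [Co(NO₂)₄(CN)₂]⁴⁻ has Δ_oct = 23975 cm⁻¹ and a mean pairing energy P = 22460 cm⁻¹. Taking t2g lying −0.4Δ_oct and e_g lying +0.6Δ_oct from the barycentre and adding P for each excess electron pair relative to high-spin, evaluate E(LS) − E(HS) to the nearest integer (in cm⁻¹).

Ligand charges: 4×(-1) from NO₂⁻ and 2×(-1) from CN⁻ sum to -6; with overall charge -4, Co is +2.
Co sits in group 9; removing 2 electrons leaves Co²⁺ with 9 − 2 = 7 d electrons.
High-spin d⁷ fills as t2g^5 e_g^2 with CFSE 5(−0.4) + 2(+0.6) = -0.8Δ_oct = -19180 cm⁻¹.
For low-spin the configuration is t2g^6 e_g^1: orbital energy -1.8 × 23975 = -43155 cm⁻¹, and 1 additional pair relative to high-spin adds 22460 cm⁻¹, giving -20695 cm⁻¹.
The difference is -20695 − (-19180) = -1515 cm⁻¹, so low-spin lies lower.

-1515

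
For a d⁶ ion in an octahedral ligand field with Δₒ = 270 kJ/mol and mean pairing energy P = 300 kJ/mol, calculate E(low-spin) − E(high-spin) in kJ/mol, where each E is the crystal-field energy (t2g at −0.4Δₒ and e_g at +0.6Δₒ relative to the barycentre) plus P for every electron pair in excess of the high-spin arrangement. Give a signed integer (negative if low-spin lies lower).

60

High-spin d⁶ fills as t2g^4 e_g^2 with CFSE 4(−0.4) + 2(+0.6) = -0.4Δₒ = -108 kJ/mol.
For low-spin the configuration is t2g^6 e_g^0: orbital energy -2.4 × 270 = -648 kJ/mol, and 2 additional pairs relative to high-spin add 600 kJ/mol, giving -48 kJ/mol.
Thus E(LS) − E(HS) = 60 kJ/mol.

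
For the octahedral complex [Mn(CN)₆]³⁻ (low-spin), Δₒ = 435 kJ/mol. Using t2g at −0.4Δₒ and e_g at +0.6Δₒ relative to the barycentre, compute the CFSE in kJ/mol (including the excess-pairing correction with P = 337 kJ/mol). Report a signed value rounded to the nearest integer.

Each CN⁻ contributes -1; 6 × (-1) = -6. With overall charge -3, Mn is in the +3 oxidation state.
Group 7 minus oxidation state +3 gives a d⁴ configuration for Mn³⁺.
Electron filling gives t2g^4 e_g^0.
The orbital stabilization is -1.6Δₒ = -1.6 × 435 = -696 kJ/mol.
High-spin d⁴ would be t2g^3 e_g^1 with 0 pairs; low-spin has 1, so 1 excess pair costs +1P = +337 kJ/mol.
Net CFSE = -696 + 337 = -359 kJ/mol.

-359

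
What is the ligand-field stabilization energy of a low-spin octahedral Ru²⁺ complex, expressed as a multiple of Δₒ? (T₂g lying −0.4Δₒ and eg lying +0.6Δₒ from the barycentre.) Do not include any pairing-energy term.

-2.4 Δₒ

Ru is in group 8, so Ru²⁺ is d⁶ (8 − 2 = 6).
Configuration: t₂g⁶ eg⁰.
CFSE = 6(-0.4Δₒ) + 0(0.6Δₒ) = -2.4Δₒ + 0.0Δₒ = -2.4Δₒ.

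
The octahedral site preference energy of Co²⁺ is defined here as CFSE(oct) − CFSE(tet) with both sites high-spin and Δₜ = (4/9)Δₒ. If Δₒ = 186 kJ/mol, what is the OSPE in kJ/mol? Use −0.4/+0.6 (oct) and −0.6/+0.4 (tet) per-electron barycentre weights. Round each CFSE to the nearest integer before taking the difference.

Co is in group 9, so Co²⁺ is d⁷ (9 − 2 = 7).
Octahedral high-spin t₂g⁵ eg²: CFSE = -0.8 × 186 = -149 kJ/mol.
Tetrahedral e⁴ t₂³ gives -1.2Δₜ = -1.2 × (4/9) × 186 = -99 kJ/mol.
Subtracting, OSPE = -149 − (-99) = -50 kJ/mol.

-50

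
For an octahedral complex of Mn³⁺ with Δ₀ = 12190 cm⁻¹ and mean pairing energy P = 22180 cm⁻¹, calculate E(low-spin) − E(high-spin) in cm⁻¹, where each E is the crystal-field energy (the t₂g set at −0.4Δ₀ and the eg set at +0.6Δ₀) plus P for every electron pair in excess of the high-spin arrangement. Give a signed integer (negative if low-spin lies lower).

9990

Mn is in group 7, so Mn³⁺ is d⁴ (7 − 3 = 4).
High-spin: t₂g³ eg¹, CFSE = -0.6Δ₀ = -7314 cm⁻¹.
Low-spin t₂g⁴ eg⁰ gives -1.6Δ₀ = -19504 cm⁻¹, but forming 1 extra pair costs 1P = 22180 cm⁻¹, so E(LS) = -19504 + 22180 = 2676 cm⁻¹.
Thus E(LS) − E(HS) = 9990 cm⁻¹.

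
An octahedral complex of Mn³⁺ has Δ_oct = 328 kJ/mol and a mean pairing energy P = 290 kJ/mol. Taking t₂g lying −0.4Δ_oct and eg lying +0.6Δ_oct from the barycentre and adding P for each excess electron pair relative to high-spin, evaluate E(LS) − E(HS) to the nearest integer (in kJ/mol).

-38

Mn is in group 7, so Mn³⁺ is d⁴ (7 − 3 = 4).
High-spin: t₂g³ eg¹, CFSE = -0.6Δ_oct = -197 kJ/mol.
For low-spin the configuration is t₂g⁴ eg⁰: orbital energy -1.6 × 328 = -525 kJ/mol, and 1 additional pair relative to high-spin adds 290 kJ/mol, giving -235 kJ/mol.
E(LS) − E(HS) = -235 − (-197) = -38 kJ/mol.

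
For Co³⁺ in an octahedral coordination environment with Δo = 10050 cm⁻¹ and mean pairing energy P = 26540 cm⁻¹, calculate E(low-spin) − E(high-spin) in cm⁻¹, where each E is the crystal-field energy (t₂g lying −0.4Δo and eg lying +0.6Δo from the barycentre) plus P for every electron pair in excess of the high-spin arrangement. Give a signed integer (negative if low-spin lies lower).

32980

Co³⁺: group 9, so d-count = 9 − 3 = 6.
High-spin: t₂g⁴ eg², CFSE = -0.4Δo = -4020 cm⁻¹.
For low-spin the configuration is t₂g⁶ eg⁰: orbital energy -2.4 × 10050 = -24120 cm⁻¹, and 2 additional pairs relative to high-spin add 53080 cm⁻¹, giving 28960 cm⁻¹.
E(LS) − E(HS) = 28960 − (-4020) = 32980 cm⁻¹.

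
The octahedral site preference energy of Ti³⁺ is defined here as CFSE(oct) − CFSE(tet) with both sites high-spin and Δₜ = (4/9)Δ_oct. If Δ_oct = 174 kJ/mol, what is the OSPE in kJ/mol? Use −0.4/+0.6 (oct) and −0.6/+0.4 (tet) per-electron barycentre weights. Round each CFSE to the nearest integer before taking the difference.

Ti is in group 4, so Ti³⁺ is d¹ (4 − 3 = 1).
Octahedral high-spin t2g^1 e_g^0: CFSE = -0.4 × 174 = -70 kJ/mol.
In a tetrahedral site the filling is e^1 t2^0: CFSE(tet) = -0.6Δₜ = -0.6 × (4/9)(174) = -46 kJ/mol.
OSPE = CFSE(oct) − CFSE(tet) = -70 − (-46) = -24 kJ/mol.

-24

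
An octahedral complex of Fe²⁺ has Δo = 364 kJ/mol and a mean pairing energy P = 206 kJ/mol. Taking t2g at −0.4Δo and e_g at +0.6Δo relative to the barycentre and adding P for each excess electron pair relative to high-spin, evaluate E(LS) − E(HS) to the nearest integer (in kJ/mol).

Fe²⁺: group 8, so d-count = 8 − 2 = 6.
High-spin: t2g^4 e_g^2, CFSE = -0.4Δo = -146 kJ/mol.
For low-spin the configuration is t2g^6 e_g^0: orbital energy -2.4 × 364 = -874 kJ/mol, and 2 additional pairs relative to high-spin add 412 kJ/mol, giving -462 kJ/mol.
Thus E(LS) − E(HS) = -316 kJ/mol.

-316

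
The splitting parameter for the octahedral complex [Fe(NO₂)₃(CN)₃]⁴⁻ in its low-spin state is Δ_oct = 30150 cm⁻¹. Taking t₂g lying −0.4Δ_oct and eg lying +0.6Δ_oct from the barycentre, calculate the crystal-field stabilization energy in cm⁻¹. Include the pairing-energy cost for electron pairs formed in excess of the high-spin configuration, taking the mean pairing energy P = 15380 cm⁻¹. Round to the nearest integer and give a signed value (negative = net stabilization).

-41600

Ligand charges: 3×(-1) from NO₂⁻ and 3×(-1) from CN⁻ sum to -6; with overall charge -4, Fe is +2.
Fe is in group 8, so Fe²⁺ is d⁶ (8 − 2 = 6).
Configuration: t₂g⁶ eg⁰.
CFSE(orbital) = 6×(-0.4Δ_oct) + 0×(0.6Δ_oct) = -2.4Δ_oct; with Δ_oct = 30150 cm⁻¹ that is -72360 cm⁻¹.
Pairing penalty: 3 pairs vs 1 in the high-spin reference → 2 extra × P = 30760 cm⁻¹.
Combining: -72360 + 30760 = -41600 cm⁻¹.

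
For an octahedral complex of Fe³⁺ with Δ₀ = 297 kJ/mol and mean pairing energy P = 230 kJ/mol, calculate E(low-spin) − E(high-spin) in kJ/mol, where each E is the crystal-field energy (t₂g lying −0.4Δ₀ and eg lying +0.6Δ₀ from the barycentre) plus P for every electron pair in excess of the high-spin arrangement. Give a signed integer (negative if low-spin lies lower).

-134

Fe³⁺: group 8, so d-count = 8 − 3 = 5.
High-spin: t₂g³ eg², CFSE = 0.0Δ₀ = 0 kJ/mol.
Low-spin t₂g⁵ eg⁰ gives -2.0Δ₀ = -594 kJ/mol, but forming 2 extra pairs costs 2P = 460 kJ/mol, so E(LS) = -594 + 460 = -134 kJ/mol.
Thus E(LS) − E(HS) = -134 kJ/mol.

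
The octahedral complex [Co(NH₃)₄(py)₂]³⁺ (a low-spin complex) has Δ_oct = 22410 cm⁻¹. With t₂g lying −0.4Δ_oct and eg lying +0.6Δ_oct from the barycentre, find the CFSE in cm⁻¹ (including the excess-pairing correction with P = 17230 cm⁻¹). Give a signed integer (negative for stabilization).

Ligand charges: 4×(+0) from NH₃ and 2×(+0) from py sum to +0; with overall charge +3, Co is +3.
Group 9 minus oxidation state +3 gives a d⁶ configuration for Co³⁺.
Electron filling gives t₂g⁶ eg⁰.
The orbital stabilization is -2.4Δ_oct = -2.4 × 22410 = -53784 cm⁻¹.
Pairing penalty: 3 pairs vs 1 in the high-spin reference → 2 extra × P = 34460 cm⁻¹.
Overall CFSE = -53784 + 34460 = -19324 cm⁻¹.

-19324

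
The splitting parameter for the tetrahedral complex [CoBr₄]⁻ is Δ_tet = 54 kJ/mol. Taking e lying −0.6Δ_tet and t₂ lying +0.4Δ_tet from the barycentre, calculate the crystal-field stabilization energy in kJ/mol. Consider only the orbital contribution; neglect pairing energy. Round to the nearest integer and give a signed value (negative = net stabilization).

-32

Each Br⁻ contributes -1; 4 × (-1) = -4. With overall charge -1, Co is in the +3 oxidation state.
Co sits in group 9; removing 3 electrons leaves Co³⁺ with 9 − 3 = 6 d electrons.
Tetrahedral fields are weak (Δₜ ≈ 4/9 Δₒ), so electrons fill high-spin.
The d⁶ electrons fill as e³ t₂³.
Orbital CFSE = 3(-0.6) + 3(0.4) = -0.6Δ_tet = -0.6 × 54 = -32 kJ/mol.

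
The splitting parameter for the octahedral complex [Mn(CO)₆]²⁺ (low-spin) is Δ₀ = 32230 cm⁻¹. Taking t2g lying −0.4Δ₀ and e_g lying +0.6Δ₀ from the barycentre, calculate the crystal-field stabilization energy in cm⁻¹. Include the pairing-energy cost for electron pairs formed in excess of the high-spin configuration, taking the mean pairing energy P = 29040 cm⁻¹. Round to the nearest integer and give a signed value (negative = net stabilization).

CO is neutral, so the +2 overall charge sits on Mn: oxidation state +2.
Mn is in group 7, so Mn²⁺ is d⁵ (7 − 2 = 5).
Configuration: t2g^5 e_g^0.
The orbital stabilization is -2.0Δ₀ = -2.0 × 32230 = -64460 cm⁻¹.
High-spin d⁵ would be t2g^3 e_g^2 with 0 pairs; low-spin has 2, so 2 excess pairs cost +2P = +58080 cm⁻¹.
Combining: -64460 + 58080 = -6380 cm⁻¹.

-6380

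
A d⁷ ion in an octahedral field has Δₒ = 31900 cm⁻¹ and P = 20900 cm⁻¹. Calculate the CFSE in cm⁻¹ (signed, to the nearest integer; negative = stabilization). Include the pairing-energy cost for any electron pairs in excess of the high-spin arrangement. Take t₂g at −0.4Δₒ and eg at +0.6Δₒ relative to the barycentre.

Here Δₒ > P (31900 > 20900), so the low-spin state is favoured.
Configuration: t₂g⁶ eg¹.
Orbital CFSE = -1.8Δₒ = -1.8 × 31900 = -57420 cm⁻¹.
Excess pairs vs high-spin: 3 − 2 = 1; pairing cost = +20900 cm⁻¹.
Net CFSE = -57420 + 20900 = -36520 cm⁻¹.

-36520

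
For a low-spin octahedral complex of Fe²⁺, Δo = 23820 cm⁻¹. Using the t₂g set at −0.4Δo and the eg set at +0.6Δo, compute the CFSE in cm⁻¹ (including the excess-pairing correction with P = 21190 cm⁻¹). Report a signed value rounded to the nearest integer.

Fe is in group 8, so Fe²⁺ is d⁶ (8 − 2 = 6).
Configuration: t₂g⁶ eg⁰.
CFSE(orbital) = 6×(-0.4Δo) + 0×(0.6Δo) = -2.4Δo; with Δo = 23820 cm⁻¹ that is -57168 cm⁻¹.
Relative to high-spin t₂g⁴ eg² (1 paired), the low-spin configuration has 2 additional pairs, contributing +2 × 21190 = +42380 cm⁻¹.
Net CFSE = -57168 + 42380 = -14788 cm⁻¹.

-14788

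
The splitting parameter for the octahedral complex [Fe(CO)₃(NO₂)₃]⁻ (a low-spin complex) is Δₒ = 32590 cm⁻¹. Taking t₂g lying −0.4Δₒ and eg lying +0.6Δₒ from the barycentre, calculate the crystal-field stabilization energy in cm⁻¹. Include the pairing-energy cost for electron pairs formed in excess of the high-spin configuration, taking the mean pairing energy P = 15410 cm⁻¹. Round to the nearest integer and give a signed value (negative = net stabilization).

Ligand charges: 3×(+0) from CO and 3×(-1) from NO₂⁻ sum to -3; with overall charge -1, Fe is +2.
Group 8 minus oxidation state +2 gives a d⁶ configuration for Fe²⁺.
Configuration: t₂g⁶ eg⁰.
Orbital CFSE = 6(-0.4) + 0(0.6) = -2.4Δₒ = -2.4 × 32590 = -78216 cm⁻¹.
Relative to high-spin t₂g⁴ eg² (1 paired), the low-spin configuration has 2 additional pairs, contributing +2 × 15410 = +30820 cm⁻¹.
Combining: -78216 + 30820 = -47396 cm⁻¹.

-47396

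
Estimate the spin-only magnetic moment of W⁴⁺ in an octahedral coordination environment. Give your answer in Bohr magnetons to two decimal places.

2.83 Bohr magnetons

W⁴⁺: group 6, so d-count = 6 − 4 = 2.
For octahedral d² the high- and low-spin configurations coincide.
Configuration: t2g^2 e_g^0 → 2 unpaired electrons.
μ(spin-only) = √[2(2+2)] = √8 ≈ 2.83 Bohr magnetons.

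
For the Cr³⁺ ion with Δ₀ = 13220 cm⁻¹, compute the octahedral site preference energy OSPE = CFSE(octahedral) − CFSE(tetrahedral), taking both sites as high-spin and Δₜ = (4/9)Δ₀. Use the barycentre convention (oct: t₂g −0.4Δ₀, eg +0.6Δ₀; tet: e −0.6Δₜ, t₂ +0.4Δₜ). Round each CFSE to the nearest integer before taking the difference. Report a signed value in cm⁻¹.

Group 6 minus oxidation state +3 gives a d³ configuration for Cr³⁺.
In an octahedral site d³ (HS) is t2g^3 e_g^0, giving CFSE(oct) = -1.2Δ₀ = -15864 cm⁻¹.
Tetrahedral: e^2 t2^1, CFSE = 2(−0.6) + 1(+0.4) = -0.8Δₜ = -0.8 × (4/9) × 13220 = -4700 cm⁻¹.
Subtracting, OSPE = -15864 − (-4700) = -11164 cm⁻¹.

-11164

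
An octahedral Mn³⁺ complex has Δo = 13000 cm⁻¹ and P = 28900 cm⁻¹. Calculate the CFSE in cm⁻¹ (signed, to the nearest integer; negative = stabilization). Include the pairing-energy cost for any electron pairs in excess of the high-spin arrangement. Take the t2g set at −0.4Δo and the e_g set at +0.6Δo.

-7800

Mn sits in group 7; removing 3 electrons leaves Mn³⁺ with 7 − 3 = 4 d electrons.
Since Δo = 13000 cm⁻¹ < P = 28900 cm⁻¹, the complex adopts the high-spin configuration.
Configuration: t2g^3 e_g^1.
Orbital CFSE = -0.6Δo = -0.6 × 13000 = -7800 cm⁻¹.
High-spin has no excess pairs, so no pairing correction applies.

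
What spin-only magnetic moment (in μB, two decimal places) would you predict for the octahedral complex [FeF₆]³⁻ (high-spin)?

Each F⁻ contributes -1; 6 × (-1) = -6. With overall charge -3, Fe is in the +3 oxidation state.
Fe³⁺: group 8, so d-count = 8 − 3 = 5.
Configuration: t₂g³ eg² → 5 unpaired electrons.
μ(spin-only) = √[5(5+2)] = √35 ≈ 5.92 μB.

5.92 μB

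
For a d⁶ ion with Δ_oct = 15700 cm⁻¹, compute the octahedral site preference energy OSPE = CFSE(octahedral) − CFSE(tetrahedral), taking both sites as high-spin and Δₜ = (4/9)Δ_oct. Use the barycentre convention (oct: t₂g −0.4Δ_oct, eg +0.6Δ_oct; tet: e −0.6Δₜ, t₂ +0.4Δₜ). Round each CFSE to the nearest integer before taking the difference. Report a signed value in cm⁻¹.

In an octahedral site d⁶ (HS) is t₂g⁴ eg², giving CFSE(oct) = -0.4Δ_oct = -6280 cm⁻¹.
In a tetrahedral site the filling is e³ t₂³: CFSE(tet) = -0.6Δₜ = -0.6 × (4/9)(15700) = -4187 cm⁻¹.
Subtracting, OSPE = -6280 − (-4187) = -2093 cm⁻¹.

-2093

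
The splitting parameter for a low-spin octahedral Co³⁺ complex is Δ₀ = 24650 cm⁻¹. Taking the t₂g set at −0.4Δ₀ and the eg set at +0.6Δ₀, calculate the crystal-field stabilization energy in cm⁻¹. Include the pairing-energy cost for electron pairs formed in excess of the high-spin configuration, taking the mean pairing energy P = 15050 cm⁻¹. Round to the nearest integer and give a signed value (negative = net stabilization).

Co sits in group 9; removing 3 electrons leaves Co³⁺ with 9 − 3 = 6 d electrons.
Electron filling gives t₂g⁶ eg⁰.
The orbital stabilization is -2.4Δ₀ = -2.4 × 24650 = -59160 cm⁻¹.
High-spin d⁶ would be t₂g⁴ eg² with 1 pair; low-spin has 3, so 2 excess pairs cost +2P = +30100 cm⁻¹.
Combining: -59160 + 30100 = -29060 cm⁻¹.

-29060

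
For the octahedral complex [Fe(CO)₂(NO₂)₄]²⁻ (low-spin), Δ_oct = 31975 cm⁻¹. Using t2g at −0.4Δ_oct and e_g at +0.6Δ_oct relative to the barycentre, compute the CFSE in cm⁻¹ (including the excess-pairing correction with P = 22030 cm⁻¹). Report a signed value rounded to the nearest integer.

Ligand charges: 2×(+0) from CO and 4×(-1) from NO₂⁻ sum to -4; with overall charge -2, Fe is +2.
Fe²⁺: group 8, so d-count = 8 − 2 = 6.
Electron filling gives t2g^6 e_g^0.
CFSE(orbital) = 6×(-0.4Δ_oct) + 0×(0.6Δ_oct) = -2.4Δ_oct; with Δ_oct = 31975 cm⁻¹ that is -76740 cm⁻¹.
Relative to high-spin t2g^4 e_g^2 (1 paired), the low-spin configuration has 2 additional pairs, contributing +2 × 22030 = +44060 cm⁻¹.
Combining: -76740 + 44060 = -32680 cm⁻¹.

-32680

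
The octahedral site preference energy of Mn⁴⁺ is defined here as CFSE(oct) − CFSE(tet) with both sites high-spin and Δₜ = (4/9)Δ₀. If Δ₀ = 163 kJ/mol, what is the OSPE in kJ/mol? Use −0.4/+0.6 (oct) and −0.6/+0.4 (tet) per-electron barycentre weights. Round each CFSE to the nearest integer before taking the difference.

Mn sits in group 7; removing 4 electrons leaves Mn⁴⁺ with 7 − 4 = 3 d electrons.
In an octahedral site d³ (HS) is t₂g³ eg⁰, giving CFSE(oct) = -1.2Δ₀ = -196 kJ/mol.
Tetrahedral: e² t₂¹, CFSE = 2(−0.6) + 1(+0.4) = -0.8Δₜ = -0.8 × (4/9) × 163 = -58 kJ/mol.
OSPE = CFSE(oct) − CFSE(tet) = -196 − (-58) = -138 kJ/mol.

-138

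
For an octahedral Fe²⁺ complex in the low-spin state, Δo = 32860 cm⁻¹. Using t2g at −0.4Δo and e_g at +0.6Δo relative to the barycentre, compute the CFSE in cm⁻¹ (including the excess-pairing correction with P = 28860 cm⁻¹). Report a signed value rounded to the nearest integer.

Group 8 minus oxidation state +2 gives a d⁶ configuration for Fe²⁺.
Electron filling gives t2g^6 e_g^0.
CFSE(orbital) = 6×(-0.4Δo) + 0×(0.6Δo) = -2.4Δo; with Δo = 32860 cm⁻¹ that is -78864 cm⁻¹.
Pairing penalty: 3 pairs vs 1 in the high-spin reference → 2 extra × P = 57720 cm⁻¹.
Combining: -78864 + 57720 = -21144 cm⁻¹.

-21144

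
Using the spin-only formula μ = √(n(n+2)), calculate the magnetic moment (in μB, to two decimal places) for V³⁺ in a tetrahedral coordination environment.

2.83 μB

V is in group 5, so V³⁺ is d² (5 − 3 = 2).
Tetrahedral fields are weak (Δₜ ≈ 4/9 Δₒ), so electrons fill high-spin.
Configuration: e² t₂⁰ → 2 unpaired electrons.
μ(spin-only) = √[2(2+2)] = √8 ≈ 2.83 μB.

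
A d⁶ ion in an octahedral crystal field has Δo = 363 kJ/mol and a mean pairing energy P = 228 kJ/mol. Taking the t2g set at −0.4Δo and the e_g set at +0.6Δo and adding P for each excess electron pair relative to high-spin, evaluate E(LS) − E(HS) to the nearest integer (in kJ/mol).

-270

High-spin d⁶ fills as t2g^4 e_g^2 with CFSE 4(−0.4) + 2(+0.6) = -0.4Δo = -145 kJ/mol.
Low-spin: t2g^6 e_g^0, orbital CFSE = -2.4Δo = -871 kJ/mol; plus 2 excess pairs × P = +456 kJ/mol; total -415 kJ/mol.
The difference is -415 − (-145) = -270 kJ/mol, so low-spin lies lower.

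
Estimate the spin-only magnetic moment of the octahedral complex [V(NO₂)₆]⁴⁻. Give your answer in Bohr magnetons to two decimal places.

3.87 Bohr magnetons

Each NO₂⁻ contributes -1; 6 × (-1) = -6. With overall charge -4, V is in the +2 oxidation state.
V sits in group 5; removing 2 electrons leaves V²⁺ with 5 − 2 = 3 d electrons.
Configuration: t2g^3 e_g^0 → 3 unpaired electrons.
μ(spin-only) = √[3(3+2)] = √15 ≈ 3.87 Bohr magnetons.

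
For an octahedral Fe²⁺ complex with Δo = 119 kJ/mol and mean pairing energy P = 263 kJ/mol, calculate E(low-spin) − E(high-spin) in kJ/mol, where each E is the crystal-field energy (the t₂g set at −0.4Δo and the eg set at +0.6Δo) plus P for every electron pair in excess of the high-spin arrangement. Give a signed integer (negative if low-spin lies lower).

Group 8 minus oxidation state +2 gives a d⁶ configuration for Fe²⁺.
High-spin: t₂g⁴ eg², CFSE = -0.4Δo = -48 kJ/mol.
Low-spin t₂g⁶ eg⁰ gives -2.4Δo = -286 kJ/mol, but forming 2 extra pairs costs 2P = 526 kJ/mol, so E(LS) = -286 + 526 = 240 kJ/mol.
The difference is 240 − (-48) = 288 kJ/mol, so high-spin lies lower.

288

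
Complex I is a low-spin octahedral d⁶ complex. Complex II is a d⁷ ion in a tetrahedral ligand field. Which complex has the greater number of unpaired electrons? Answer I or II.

II

I: t2g^6 e_g^0 → 0 unpaired.
II: With tetrahedral geometry the complex is necessarily high-spin; e^4 t2^3 → 3 unpaired.
So II has more unpaired electrons.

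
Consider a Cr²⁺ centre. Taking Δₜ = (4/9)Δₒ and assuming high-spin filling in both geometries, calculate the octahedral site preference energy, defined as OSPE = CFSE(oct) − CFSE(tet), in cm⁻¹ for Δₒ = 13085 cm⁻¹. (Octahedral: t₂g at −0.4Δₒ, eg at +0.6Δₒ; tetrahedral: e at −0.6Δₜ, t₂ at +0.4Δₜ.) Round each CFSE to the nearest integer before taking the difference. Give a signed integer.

Cr sits in group 6; removing 2 electrons leaves Cr²⁺ with 6 − 2 = 4 d electrons.
In an octahedral site d⁴ (HS) is t₂g³ eg¹, giving CFSE(oct) = -0.6Δₒ = -7851 cm⁻¹.
Tetrahedral e² t₂² gives -0.4Δₜ = -0.4 × (4/9) × 13085 = -2326 cm⁻¹.
Subtracting, OSPE = -7851 − (-2326) = -5525 cm⁻¹.

-5525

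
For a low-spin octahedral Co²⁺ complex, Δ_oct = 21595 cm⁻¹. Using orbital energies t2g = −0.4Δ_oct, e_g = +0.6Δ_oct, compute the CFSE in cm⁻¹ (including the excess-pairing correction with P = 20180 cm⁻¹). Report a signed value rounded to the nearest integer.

Group 9 minus oxidation state +2 gives a d⁷ configuration for Co²⁺.
The d⁷ electrons fill as t2g^6 e_g^1.
Orbital CFSE = 6(-0.4) + 1(0.6) = -1.8Δ_oct = -1.8 × 21595 = -38871 cm⁻¹.
Pairing penalty: 3 pairs vs 2 in the high-spin reference → 1 extra × P = 20180 cm⁻¹.
Overall CFSE = -38871 + 20180 = -18691 cm⁻¹.

-18691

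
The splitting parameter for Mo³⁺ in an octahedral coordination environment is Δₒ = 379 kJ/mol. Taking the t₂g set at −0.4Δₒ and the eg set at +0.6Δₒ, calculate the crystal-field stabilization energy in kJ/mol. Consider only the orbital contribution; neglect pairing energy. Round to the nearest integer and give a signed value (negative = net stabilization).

Mo is in group 6, so Mo³⁺ is d³ (6 − 3 = 3).
Electron filling gives t₂g³ eg⁰.
CFSE(orbital) = 3×(-0.4Δₒ) + 0×(0.6Δₒ) = -1.2Δₒ; with Δₒ = 379 kJ/mol that is -455 kJ/mol.

-455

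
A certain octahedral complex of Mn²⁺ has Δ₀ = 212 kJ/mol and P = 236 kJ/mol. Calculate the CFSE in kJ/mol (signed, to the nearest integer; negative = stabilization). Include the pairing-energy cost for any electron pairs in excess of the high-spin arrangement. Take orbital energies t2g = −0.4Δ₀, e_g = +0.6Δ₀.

0

Group 7 minus oxidation state +2 gives a d⁵ configuration for Mn²⁺.
With Δ₀ < P the complex is high-spin.
That gives t2g^3 e_g^2.
Orbital CFSE = 0.0Δ₀ = 0.0 × 212 = 0 kJ/mol.
High-spin has no excess pairs, so no pairing correction applies.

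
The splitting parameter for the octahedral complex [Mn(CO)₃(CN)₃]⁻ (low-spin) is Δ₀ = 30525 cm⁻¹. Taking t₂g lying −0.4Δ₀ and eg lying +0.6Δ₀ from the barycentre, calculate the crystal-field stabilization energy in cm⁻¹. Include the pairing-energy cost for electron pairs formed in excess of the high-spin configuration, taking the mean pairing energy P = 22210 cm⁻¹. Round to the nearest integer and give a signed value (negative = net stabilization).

-16630

Ligand charges: 3×(+0) from CO and 3×(-1) from CN⁻ sum to -3; with overall charge -1, Mn is +2.
Mn²⁺: group 7, so d-count = 7 − 2 = 5.
Electron filling gives t₂g⁵ eg⁰.
CFSE(orbital) = 5×(-0.4Δ₀) + 0×(0.6Δ₀) = -2.0Δ₀; with Δ₀ = 30525 cm⁻¹ that is -61050 cm⁻¹.
Relative to high-spin t₂g³ eg² (0 paired), the low-spin configuration has 2 additional pairs, contributing +2 × 22210 = +44420 cm⁻¹.
Overall CFSE = -61050 + 44420 = -16630 cm⁻¹.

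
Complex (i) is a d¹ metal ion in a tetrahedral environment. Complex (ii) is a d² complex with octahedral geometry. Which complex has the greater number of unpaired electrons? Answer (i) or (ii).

(ii)

(i): With tetrahedral geometry the complex is necessarily high-spin; e¹ t₂⁰ → 1 unpaired.
(ii): t₂g² eg⁰ → 2 unpaired.
So (ii) has more unpaired electrons.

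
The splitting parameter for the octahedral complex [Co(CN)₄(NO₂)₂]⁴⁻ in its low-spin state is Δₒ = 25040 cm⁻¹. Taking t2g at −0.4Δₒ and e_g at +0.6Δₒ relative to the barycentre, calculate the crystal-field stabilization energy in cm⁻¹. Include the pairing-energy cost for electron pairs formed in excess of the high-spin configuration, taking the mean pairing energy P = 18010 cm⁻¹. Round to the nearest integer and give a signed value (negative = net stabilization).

Ligand charges: 4×(-1) from CN⁻ and 2×(-1) from NO₂⁻ sum to -6; with overall charge -4, Co is +2.
Group 9 minus oxidation state +2 gives a d⁷ configuration for Co²⁺.
The d⁷ electrons fill as t2g^6 e_g^1.
CFSE(orbital) = 6×(-0.4Δₒ) + 1×(0.6Δₒ) = -1.8Δₒ; with Δₒ = 25040 cm⁻¹ that is -45072 cm⁻¹.
Relative to high-spin t2g^5 e_g^2 (2 paired), the low-spin configuration has 1 additional pair, contributing +1 × 18010 = +18010 cm⁻¹.
Combining: -45072 + 18010 = -27062 cm⁻¹.

-27062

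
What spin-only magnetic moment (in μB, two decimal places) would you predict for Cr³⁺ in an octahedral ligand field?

3.87 μB

Cr is in group 6, so Cr³⁺ is d³ (6 − 3 = 3).
For octahedral d³ the high- and low-spin configurations coincide.
Configuration: t₂g³ eg⁰ → 3 unpaired electrons.
μ(spin-only) = √[3(3+2)] = √15 ≈ 3.87 μB.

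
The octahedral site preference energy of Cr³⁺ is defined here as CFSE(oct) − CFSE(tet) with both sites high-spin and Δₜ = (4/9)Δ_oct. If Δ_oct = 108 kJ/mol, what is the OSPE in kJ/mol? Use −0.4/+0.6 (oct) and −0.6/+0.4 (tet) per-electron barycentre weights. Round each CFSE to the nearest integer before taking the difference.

Cr sits in group 6; removing 3 electrons leaves Cr³⁺ with 6 − 3 = 3 d electrons.
Octahedral high-spin t2g^3 e_g^0: CFSE = -1.2 × 108 = -130 kJ/mol.
In a tetrahedral site the filling is e^2 t2^1: CFSE(tet) = -0.8Δₜ = -0.8 × (4/9)(108) = -38 kJ/mol.
OSPE = CFSE(oct) − CFSE(tet) = -130 − (-38) = -92 kJ/mol.

-92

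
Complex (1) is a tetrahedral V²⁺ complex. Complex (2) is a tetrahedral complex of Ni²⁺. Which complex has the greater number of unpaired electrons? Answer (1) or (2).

(1)

(1): V sits in group 5; removing 2 electrons leaves V²⁺ with 5 − 2 = 3 d electrons; Tetrahedral fields are weak (Δₜ ≈ 4/9 Δₒ), so electrons fill high-spin; e² t₂¹ → 3 unpaired.
(2): Ni²⁺: group 10, so d-count = 10 − 2 = 8; Tetrahedral fields are weak (Δₜ ≈ 4/9 Δₒ), so electrons fill high-spin; e⁴ t₂⁴ → 2 unpaired.
So (1) has more unpaired electrons.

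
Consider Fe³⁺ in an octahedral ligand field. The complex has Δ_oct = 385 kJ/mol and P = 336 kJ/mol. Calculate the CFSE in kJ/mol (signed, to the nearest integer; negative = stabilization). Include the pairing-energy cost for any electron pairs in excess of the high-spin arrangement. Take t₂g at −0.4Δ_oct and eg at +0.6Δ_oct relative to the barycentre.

-98

Fe is in group 8, so Fe³⁺ is d⁵ (8 − 3 = 5).
Since Δ_oct = 385 kJ/mol > P = 336 kJ/mol, the complex adopts the low-spin configuration.
Filling d⁵ accordingly: t₂g⁵ eg⁰.
Orbital CFSE = -2.0Δ_oct = -2.0 × 385 = -770 kJ/mol.
Excess pairs vs high-spin: 2 − 0 = 2; pairing cost = +672 kJ/mol.
Net CFSE = -770 + 672 = -98 kJ/mol.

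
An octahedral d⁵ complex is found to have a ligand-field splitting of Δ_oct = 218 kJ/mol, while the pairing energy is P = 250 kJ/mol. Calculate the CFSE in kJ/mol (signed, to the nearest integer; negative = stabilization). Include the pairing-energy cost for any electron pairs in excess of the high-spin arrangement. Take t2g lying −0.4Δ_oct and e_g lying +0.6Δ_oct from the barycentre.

0

Here Δ_oct < P (218 < 250), so the high-spin state is favoured.
Configuration: t2g^3 e_g^2.
Orbital CFSE = 0.0Δ_oct = 0.0 × 218 = 0 kJ/mol.
High-spin has no excess pairs, so no pairing correction applies.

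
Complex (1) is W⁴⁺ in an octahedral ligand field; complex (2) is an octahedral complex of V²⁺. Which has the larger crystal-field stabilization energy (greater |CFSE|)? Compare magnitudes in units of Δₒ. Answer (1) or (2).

(1): W⁴⁺: group 6, so d-count = 6 − 4 = 2; For octahedral d² the high- and low-spin configurations coincide; t2g^2 e_g^0, CFSE = -0.8Δₒ.
(2): V²⁺: group 5, so d-count = 5 − 2 = 3; t₂g³ eg⁰, CFSE = -1.2Δₒ.
So (2) has the larger |CFSE|.

(2)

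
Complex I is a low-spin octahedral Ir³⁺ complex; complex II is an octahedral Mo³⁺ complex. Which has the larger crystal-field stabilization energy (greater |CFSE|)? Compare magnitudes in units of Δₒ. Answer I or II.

I

I: Ir is in group 9, so Ir³⁺ is d⁶ (9 − 3 = 6); t2g^6 e_g^0, CFSE = -2.4Δₒ.
II: Mo³⁺: group 6, so d-count = 6 − 3 = 3; t₂g³ eg⁰, CFSE = -1.2Δₒ.
So I has the larger |CFSE|.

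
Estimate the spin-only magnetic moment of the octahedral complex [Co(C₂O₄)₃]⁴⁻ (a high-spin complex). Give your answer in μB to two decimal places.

Each C₂O₄²⁻ contributes -2; 3 × (-2) = -6. With overall charge -4, Co is in the +2 oxidation state.
Co²⁺: group 9, so d-count = 9 − 2 = 7.
Configuration: t₂g⁵ eg² → 3 unpaired electrons.
μ(spin-only) = √[3(3+2)] = √15 ≈ 3.87 μB.

3.87 μB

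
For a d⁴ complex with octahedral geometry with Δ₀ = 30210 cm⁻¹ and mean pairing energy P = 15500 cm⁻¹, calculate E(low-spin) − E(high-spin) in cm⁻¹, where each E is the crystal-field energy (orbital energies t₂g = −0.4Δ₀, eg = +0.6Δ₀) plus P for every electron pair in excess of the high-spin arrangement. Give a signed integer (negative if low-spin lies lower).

-14710

In the high-spin limit (t₂g³ eg¹) the orbital term is -0.6Δ₀ = -18126 cm⁻¹, with no excess pairing.
Low-spin: t₂g⁴ eg⁰, orbital CFSE = -1.6Δ₀ = -48336 cm⁻¹; plus 1 excess pair × P = +15500 cm⁻¹; total -32836 cm⁻¹.
E(LS) − E(HS) = -32836 − (-18126) = -14710 cm⁻¹.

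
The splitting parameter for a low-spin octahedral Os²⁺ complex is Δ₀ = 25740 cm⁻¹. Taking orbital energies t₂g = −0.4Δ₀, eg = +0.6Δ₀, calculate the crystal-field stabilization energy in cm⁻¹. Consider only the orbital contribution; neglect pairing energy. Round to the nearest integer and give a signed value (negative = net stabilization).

Group 8 minus oxidation state +2 gives a d⁶ configuration for Os²⁺.
Configuration: t₂g⁶ eg⁰.
CFSE(orbital) = 6×(-0.4Δ₀) + 0×(0.6Δ₀) = -2.4Δ₀; with Δ₀ = 25740 cm⁻¹ that is -61776 cm⁻¹.

-61776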